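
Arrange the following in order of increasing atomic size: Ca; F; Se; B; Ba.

B is in period 2, group 13; F is in period 2, group 17; Ca is in period 4, group 2; Se is in period 4, group 16; Ba is in period 6, group 2.
Atomic radius shrinks across a period as nuclear charge pulls the same shell inward, and grows down a group as new shells are added.
Here both period and group differ, so the two effects have to be weighed against each other.
B > F: both are in period 2; the period trend gives B the larger value.
Se > B: period and group pull opposite ways; the down-group shift dominates (116 vs 85 pm).
Ca > Se: both are in period 4; the period trend gives Ca the larger value.
Ba > Ca: they share group 2; the group trend gives Ba the larger value.
Approximate values (pm): B 85, F 64, Ca 171, Se 116, Ba 196.
So from smallest to largest: F < B < Se < Ca < Ba.

F < B < Se < Ca < Ba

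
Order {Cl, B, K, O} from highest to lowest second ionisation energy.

O > K > B > Cl

The second ionization energy removes an electron from the +1 ion. For each element: Cl⁺ still has 6 valence electrons; B⁺ still has 2 valence electrons; K⁺ is the bare [Ar] core; O⁺ still has 5 valence electrons.
Usually core removal costs more than valence removal, but here the competition is close: a tightly held n=2 valence electron can cost more to remove than an n=3 core electron, so the actual values have to decide it.
Valence configurations: Cl⁺ [Ne]3s²3p⁴, B⁺ [He]2s², O⁺ [He]2s²2p³.
Tabulated IE_2 (kJ/mol): Cl 2298, B 2427, K 3052, O 3388.
Overall IE_2 order: Cl < B < K < O.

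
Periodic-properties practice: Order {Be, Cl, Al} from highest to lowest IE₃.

Be, Cl, Al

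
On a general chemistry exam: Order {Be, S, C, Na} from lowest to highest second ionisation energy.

IE_2 is the cost of taking one more electron from the +1 cation: Be⁺ still has 1 valence electron; S⁺ still has 5 valence electrons; C⁺ still has 3 valence electrons; Na⁺ is the bare [Ne] core.
Pulling an electron out of a noble-gas core costs far more than removing a remaining valence electron, so Na sits at the high end of IE_2.
Valence configurations: Be⁺ [He]2s¹, S⁺ [Ne]3s²3p³, C⁺ [He]2s²2p¹.
Tabulated IE_2 (kJ/mol): Be 1757, S 2252, C 2353, Na 4562.
So the second ionization energies run Be < S < C < Na.

Be < S < C < Na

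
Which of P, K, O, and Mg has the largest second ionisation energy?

After 1 electron has been removed, what remains? P⁺ still has 4 valence electrons; K⁺ is the bare [Ar] core; O⁺ still has 5 valence electrons; Mg⁺ still has 1 valence electron.
Usually core removal costs more than valence removal, but here the competition is close: a tightly held n=2 valence electron can cost more to remove than an n=3 core electron, so the actual values have to decide it.
Valence configurations: P⁺ [Ne]3s²3p², O⁺ [He]2s²2p³, Mg⁺ [Ne]3s¹.
The numbers (kJ/mol): P 1907, K 3052, O 3388, Mg 1451.
Putting it together, IE_2: Mg < P < K < O.

O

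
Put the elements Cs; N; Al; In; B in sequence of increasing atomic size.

N < B < Al < In < Cs

B is in period 2, group 13; N is in period 2, group 15; Al is in period 3, group 13; In is in period 5, group 13; Cs is in period 6, group 1.
Across a period the added protons contract the valence shell; down a group each new principal shell makes the atom larger.
These span different periods and groups, so the two trends combine.
B > N: B lies to the left of N in period 2, so the across-period effect alone puts B larger.
Al > B: they share group 13; the group trend gives Al the larger value.
In > Al: In sits below Al in group 13, so the down-group effect alone puts In larger.
Cs > In: relative to In, both the across-period and down-group shifts push Cs's atomic radius up.
Tabulated atomic radius (pm): B 85, N 71, Al 126, In 142, Cs 232.
So from smallest to largest: N < B < Al < In < Cs.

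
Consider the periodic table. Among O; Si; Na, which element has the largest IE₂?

Na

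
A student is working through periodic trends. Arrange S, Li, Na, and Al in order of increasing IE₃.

After 2 electrons have been removed, what remains? S²⁺ still has 4 valence electrons; Li²⁺ is already 1 electron into the core; Na²⁺ is already 1 electron into the core; Al²⁺ still has 1 valence electron.
Breaking into a closed-shell core is much more expensive than removing a leftover valence electron — Na and Li have the largest IE_3 here.
Valence configurations: S²⁺ [Ne]3s²3p², Al²⁺ [Ne]3s¹.
Approximate IE_3 values (kJ/mol): S 3357, Li 11815, Na 6910, Al 2745.
Putting it together, IE_3: Al < S < Na < Li.

Al < S < Na < Li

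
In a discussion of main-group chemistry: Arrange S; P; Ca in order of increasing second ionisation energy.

IE_2 is the cost of taking one more electron from the +1 cation: S⁺ still has 5 valence electrons; P⁺ still has 4 valence electrons; Ca⁺ still has 1 valence electron.
All are still removing valence electrons, so compare the +1 ions as you would atoms: IE_2 generally rises across a period (higher Z_eff) and falls down a group (larger shell), subject to the usual subshell exceptions.
Valence configurations: S⁺ [Ne]3s²3p³, P⁺ [Ne]3s²3p², Ca⁺ [Ar]4s¹.
The numbers (kJ/mol): S 2252, P 1907, Ca 1145.
Hence IE_2: Ca < P < S.

Ca, P, S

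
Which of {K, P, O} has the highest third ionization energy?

IE_3 is the cost of taking one more electron from the +2 cation: K²⁺ is already 1 electron into the core; P²⁺ still has 3 valence electrons; O²⁺ still has 4 valence electrons.
Usually core removal costs more than valence removal, but here the competition is close: a tightly held n=2 valence electron can cost more to remove than an n=3 core electron, so the actual values have to decide it.
Valence configurations: P²⁺ [Ne]3s²3p¹, O²⁺ [He]2s²2p².
Tabulated IE_3 (kJ/mol): K 4420, P 2914, O 5300.
So the third ionization energies run P < K < O.

O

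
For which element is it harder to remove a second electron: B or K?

K

Consider each +1 ion: B⁺ still has 2 valence electrons; K⁺ is the bare [Ar] core.
Breaking into a closed-shell core is much more expensive than removing a leftover valence electron — K has the largest IE_2 here.
The numbers (kJ/mol): B 2427, K 3052.
Hence IE_2: B < K.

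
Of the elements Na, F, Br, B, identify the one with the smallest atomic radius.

F

B is in period 2, group 13; F is in period 2, group 17; Na is in period 3, group 1; Br is in period 4, group 17.
Moving right in a period, electrons are added to the same shell under a stronger nuclear pull, so atoms get smaller; moving down, a new shell is opened and atoms get larger.
Neither a single period nor a single group — weigh both effects.
B > F: B lies to the left of F in period 2, so the across-period effect alone puts B larger.
Br > B: the two effects oppose for this pair; the down-group effect wins (114 vs 85 pm).
Na > Br: the two effects oppose for this pair; the across-period effect wins (155 vs 114 pm).
Approximate values (pm): B 85, F 64, Na 155, Br 114.
The smallest atomic radius among these belongs to F.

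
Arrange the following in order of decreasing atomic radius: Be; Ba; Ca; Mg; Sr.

Atomic radius shrinks across a period as nuclear charge pulls the same shell inward, and grows down a group as new shells are added.
All are in group 2, so atomic radius increases down the group.
So from largest to smallest: Ba > Sr > Ca > Mg > Be.

Ba > Sr > Ca > Mg > Be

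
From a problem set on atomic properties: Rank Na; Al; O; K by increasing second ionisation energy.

Al < K < O < Na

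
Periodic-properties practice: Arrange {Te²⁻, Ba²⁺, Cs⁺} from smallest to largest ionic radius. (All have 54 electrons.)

All of these have 54 electrons, so size is governed by nuclear charge alone: the more protons, the stronger the pull on the same electron cloud, and the smaller the ion.
Nuclear charges: Ba²⁺ (Z=56), Cs⁺ (Z=55), Te²⁻ (Z=52).
Smallest to largest: Ba²⁺ < Cs⁺ < Te²⁻.

Ba²⁺ < Cs⁺ < Te²⁻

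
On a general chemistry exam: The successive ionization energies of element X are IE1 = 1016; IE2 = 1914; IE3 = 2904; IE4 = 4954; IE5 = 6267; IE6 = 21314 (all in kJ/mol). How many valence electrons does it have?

5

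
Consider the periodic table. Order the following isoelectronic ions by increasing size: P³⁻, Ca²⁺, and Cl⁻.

All of these have 18 electrons, so size is governed by nuclear charge alone: the more protons, the stronger the pull on the same electron cloud, and the smaller the ion.
Nuclear charges: Ca²⁺ (Z=20), Cl⁻ (Z=17), P³⁻ (Z=15).
Smallest to largest: Ca²⁺ < Cl⁻ < P³⁻.

Ca²⁺ < Cl⁻ < P³⁻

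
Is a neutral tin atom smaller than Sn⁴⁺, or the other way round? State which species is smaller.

Sn⁴⁺

Forming Sn⁴⁺ removes 4 electrons from Sn. Fewer electrons for the same nuclear charge means less shielding and a higher Z_eff on the remaining electrons.
A cation is smaller than its parent atom: Sn⁴⁺ < Sn.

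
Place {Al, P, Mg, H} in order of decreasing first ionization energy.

H > P > Mg > Al

H is in period 1, group 1; Mg is in period 3, group 2; Al is in period 3, group 13; P is in period 3, group 15.
Across a period the outer electron is held more tightly (higher IE₁); down a group it sits in a higher shell, more shielded, and comes off more easily.
These span different periods and groups, so the two trends combine.
Mg > Al: this pair runs against the simple trend — see the exception note.
P > Mg: both are in period 3; the period trend gives P the larger value.
H > P: the two effects oppose for this pair; the down-group effect wins (1312 vs 1012 kJ/mol).
Note the exception: Mg has a higher first ionization energy than Al, contrary to the simple trend — Al's single 3p electron is easier to remove than one from Mg's filled 3s².
For reference (kJ/mol): H 1312, Mg 738, Al 578, P 1012.
So from highest to lowest: H > P > Mg > Al.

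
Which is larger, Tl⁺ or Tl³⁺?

Tl⁺

Both ions have Z = 81 protons, but Tl³⁺ has lost more electrons, so its remaining electrons feel a larger effective nuclear charge per electron and are pulled in more tightly.
Higher positive charge → smaller ion, so Tl⁺ > Tl³⁺.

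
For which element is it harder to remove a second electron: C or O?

After 1 electron has been removed, what remains? C⁺ still has 3 valence electrons; O⁺ still has 5 valence electrons.
All are still removing valence electrons, so compare the +1 ions as you would atoms: IE_2 generally rises across a period (higher Z_eff) and falls down a group (larger shell), subject to the usual subshell exceptions.
Valence configurations: C⁺ [He]2s²2p¹, O⁺ [He]2s²2p³.
The numbers (kJ/mol): C 2353, O 3388.
So the second ionization energies run C < O.

O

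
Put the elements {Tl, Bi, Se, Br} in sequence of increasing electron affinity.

Tl < Bi < Se < Br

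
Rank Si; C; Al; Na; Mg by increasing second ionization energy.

The second ionization energy removes an electron from the +1 ion. For each element: Si⁺ still has 3 valence electrons; C⁺ still has 3 valence electrons; Al⁺ still has 2 valence electrons; Na⁺ is the bare [Ne] core; Mg⁺ still has 1 valence electron.
Core electrons are held far more tightly than valence electrons, so Na tops the IE_2 order.
Valence configurations: Si⁺ [Ne]3s²3p¹, C⁺ [He]2s²2p¹, Al⁺ [Ne]3s², Mg⁺ [Ne]3s¹.
Si⁺ loses a lone 3p electron whereas Al⁺ must break into a filled 3s² pair, so IE_2(Al) > IE_2(Si) even though Si has the higher nuclear charge.
Tabulated IE_2 (kJ/mol): Si 1577, C 2353, Al 1817, Na 4562, Mg 1451.
Overall IE_2 order: Mg < Si < Al < C < Na.

Mg < Si < Al < C < Na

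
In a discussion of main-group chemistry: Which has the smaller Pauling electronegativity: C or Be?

Be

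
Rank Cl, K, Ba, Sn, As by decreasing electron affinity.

Cl > Sn > As > K > Ba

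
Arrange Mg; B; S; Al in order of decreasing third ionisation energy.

Mg > B > S > Al

IE_3 is the cost of taking one more electron from the +2 cation: Mg²⁺ is the bare [Ne] core; B²⁺ still has 1 valence electron; S²⁺ still has 4 valence electrons; Al²⁺ still has 1 valence electron.
Pulling an electron out of a noble-gas core costs far more than removing a remaining valence electron, so Mg sits at the high end of IE_3.
Valence configurations: B²⁺ [He]2s¹, S²⁺ [Ne]3s²3p², Al²⁺ [Ne]3s¹.
Tabulated IE_3 (kJ/mol): Mg 7733, B 3660, S 3357, Al 2745.
Putting it together, IE_3: Al < S < B < Mg.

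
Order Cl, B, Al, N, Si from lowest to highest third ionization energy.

Al < Si < B < Cl < N

The third ionization energy removes an electron from the +2 ion. For each element: Cl²⁺ still has 5 valence electrons; B²⁺ still has 1 valence electron; Al²⁺ still has 1 valence electron; N²⁺ still has 3 valence electrons; Si²⁺ still has 2 valence electrons.
All are still removing valence electrons, so compare the +2 ions as you would atoms: IE_3 generally rises across a period (higher Z_eff) and falls down a group (larger shell), subject to the usual subshell exceptions.
Valence configurations: Cl²⁺ [Ne]3s²3p³, B²⁺ [He]2s¹, Al²⁺ [Ne]3s¹, N²⁺ [He]2s²2p¹, Si²⁺ [Ne]3s².
Tabulated IE_3 (kJ/mol): Cl 3822, B 3660, Al 2745, N 4578, Si 3232.
So the third ionization energies run Al < Si < B < Cl < N.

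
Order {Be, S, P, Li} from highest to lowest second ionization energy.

IE_2 is the cost of taking one more electron from the +1 cation: Be⁺ still has 1 valence electron; S⁺ still has 5 valence electrons; P⁺ still has 4 valence electrons; Li⁺ is the bare [He] core.
Pulling an electron out of a noble-gas core costs far more than removing a remaining valence electron, so Li sits at the high end of IE_2.
Valence configurations: Be⁺ [He]2s¹, S⁺ [Ne]3s²3p³, P⁺ [Ne]3s²3p².
Tabulated IE_2 (kJ/mol): Be 1757, S 2252, P 1907, Li 7298.
So the second ionization energies run Be < P < S < Li.

Li > S > P > Be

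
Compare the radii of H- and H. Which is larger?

H-

Forming H- adds 1 electron to H. More electron–electron repulsion in the same shell, with unchanged nuclear charge, lets the cloud expand.
An anion is larger than its parent atom: H- > H.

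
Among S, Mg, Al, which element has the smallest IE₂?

Mg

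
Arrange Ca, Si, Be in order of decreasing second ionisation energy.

Be, Si, Ca

After 1 electron has been removed, what remains? Ca⁺ still has 1 valence electron; Si⁺ still has 3 valence electrons; Be⁺ still has 1 valence electron.
All are still removing valence electrons, so compare the +1 ions as you would atoms: IE_2 generally rises across a period (higher Z_eff) and falls down a group (larger shell), subject to the usual subshell exceptions.
Valence configurations: Ca⁺ [Ar]4s¹, Si⁺ [Ne]3s²3p¹, Be⁺ [He]2s¹.
The numbers (kJ/mol): Ca 1145, Si 1577, Be 1757.
Putting it together, IE_2: Ca < Si < Be.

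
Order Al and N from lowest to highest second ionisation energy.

IE_2 is the cost of taking one more electron from the +1 cation: Al⁺ still has 2 valence electrons; N⁺ still has 4 valence electrons.
All are still removing valence electrons, so compare the +1 ions as you would atoms: IE_2 generally rises across a period (higher Z_eff) and falls down a group (larger shell), subject to the usual subshell exceptions.
Valence configurations: Al⁺ [Ne]3s², N⁺ [He]2s²2p².
Tabulated IE_2 (kJ/mol): Al 1817, N 2856.
So the second ionization energies run Al < N.

Al, N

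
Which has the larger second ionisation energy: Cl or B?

B

Consider each +1 ion: Cl⁺ still has 6 valence electrons; B⁺ still has 2 valence electrons.
All are still removing valence electrons, so compare the +1 ions as you would atoms: IE_2 generally rises across a period (higher Z_eff) and falls down a group (larger shell), subject to the usual subshell exceptions.
Valence configurations: Cl⁺ [Ne]3s²3p⁴, B⁺ [He]2s².
The numbers (kJ/mol): Cl 2298, B 2427.
Putting it together, IE_2: Cl < B.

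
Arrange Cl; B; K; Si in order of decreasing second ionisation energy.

K > B > Cl > Si

After 1 electron has been removed, what remains? Cl⁺ still has 6 valence electrons; B⁺ still has 2 valence electrons; K⁺ is the bare [Ar] core; Si⁺ still has 3 valence electrons.
Breaking into a closed-shell core is much more expensive than removing a leftover valence electron — K has the largest IE_2 here.
Valence configurations: Cl⁺ [Ne]3s²3p⁴, B⁺ [He]2s², Si⁺ [Ne]3s²3p¹.
The numbers (kJ/mol): Cl 2298, B 2427, K 3052, Si 1577.
Putting it together, IE_2: Si < Cl < B < K.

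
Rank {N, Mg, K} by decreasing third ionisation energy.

After 2 electrons have been removed, what remains? N²⁺ still has 3 valence electrons; Mg²⁺ is the bare [Ne] core; K²⁺ is already 1 electron into the core.
Usually core removal costs more than valence removal, but here the competition is close: a tightly held n=2 valence electron can cost more to remove than an n=3 core electron, so the actual values have to decide it.
Approximate IE_3 values (kJ/mol): N 4578, Mg 7733, K 4420.
Overall IE_3 order: K < N < Mg.

Mg, N, K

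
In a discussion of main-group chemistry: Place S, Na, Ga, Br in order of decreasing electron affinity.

Br, S, Na, Ga

Electron affinity generally becomes more exothermic across a period toward the halogens and less exothermic down a group.
These span different periods and groups, so the two trends combine.
Na > Ga: period and group pull opposite ways; the down-group shift dominates (53 vs 29 kJ/mol).
S > Na: S lies to the right of Na in period 3, so the across-period effect alone puts S higher.
Br > S: the two effects oppose for this pair; the across-period effect wins (325 vs 200 kJ/mol).
For reference (kJ/mol): Na 53, S 200, Ga 29, Br 325.
So from highest to lowest: Br > S > Na > Ga.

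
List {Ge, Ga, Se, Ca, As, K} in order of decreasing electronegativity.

Se > As > Ge > Ga > Ca > K

K is in period 4, group 1; Ca is in period 4, group 2; Ga is in period 4, group 13; Ge is in period 4, group 14; As is in period 4, group 15; Se is in period 4, group 16.
Electronegativity increases across a period and decreases down a group, tracking effective nuclear charge and atomic size.
All lie in period 4, so electronegativity increases left to right.
So from highest to lowest: Se > As > Ge > Ga > Ca > K.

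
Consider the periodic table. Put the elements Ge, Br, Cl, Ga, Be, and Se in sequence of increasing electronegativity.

Be < Ga < Ge < Se < Br < Cl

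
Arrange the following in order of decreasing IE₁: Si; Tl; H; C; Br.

H > Br > C > Si > Tl

IE₁ increases left→right with effective nuclear charge and decreases top→bottom as the valence shell moves farther out.
These span different periods and groups, so the two trends combine.
Si > Tl: relative to Tl, both the across-period and down-group shifts push Si's first ionization energy up.
C > Si: they share group 14; the group trend gives C the larger value.
Br > C: the two effects oppose for this pair; the across-period effect wins (1140 vs 1086 kJ/mol).
H > Br: the two effects oppose for this pair; the down-group effect wins (1312 vs 1140 kJ/mol).
Tabulated first ionization energy (kJ/mol): H 1312, C 1086, Si 786, Br 1140, Tl 589.
So from highest to lowest: H > Br > C > Si > Tl.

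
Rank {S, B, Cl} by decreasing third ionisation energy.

The third ionization energy removes an electron from the +2 ion. For each element: S²⁺ still has 4 valence electrons; B²⁺ still has 1 valence electron; Cl²⁺ still has 5 valence electrons.
All are still removing valence electrons, so compare the +2 ions as you would atoms: IE_3 generally rises across a period (higher Z_eff) and falls down a group (larger shell), subject to the usual subshell exceptions.
Valence configurations: S²⁺ [Ne]3s²3p², B²⁺ [He]2s¹, Cl²⁺ [Ne]3s²3p³.
The numbers (kJ/mol): S 3357, B 3660, Cl 3822.
Hence IE_3: S < B < Cl.

Cl > B > S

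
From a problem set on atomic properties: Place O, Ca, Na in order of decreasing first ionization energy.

O, Ca, Na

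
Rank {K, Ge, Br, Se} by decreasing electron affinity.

Br, Se, Ge, K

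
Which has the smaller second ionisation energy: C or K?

IE_2 is the cost of taking one more electron from the +1 cation: C⁺ still has 3 valence electrons; K⁺ is the bare [Ar] core.
Breaking into a closed-shell core is much more expensive than removing a leftover valence electron — K has the largest IE_2 here.
Approximate IE_2 values (kJ/mol): C 2353, K 3052.
Hence IE_2: C < K.

C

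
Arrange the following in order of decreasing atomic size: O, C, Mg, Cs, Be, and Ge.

Cs > Mg > Ge > Be > C > O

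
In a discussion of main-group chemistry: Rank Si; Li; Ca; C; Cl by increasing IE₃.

The third ionization energy removes an electron from the +2 ion. For each element: Si²⁺ still has 2 valence electrons; Li²⁺ is already 1 electron into the core; Ca²⁺ is the bare [Ar] core; C²⁺ still has 2 valence electrons; Cl²⁺ still has 5 valence electrons.
Core electrons are held far more tightly than valence electrons, so Ca and Li top the IE_3 order.
Valence configurations: Si²⁺ [Ne]3s², C²⁺ [He]2s², Cl²⁺ [Ne]3s²3p³.
Approximate IE_3 values (kJ/mol): Si 3232, Li 11815, Ca 4912, C 4620, Cl 3822.
Overall IE_3 order: Si < Cl < C < Ca < Li.

Si < Cl < C < Ca < Li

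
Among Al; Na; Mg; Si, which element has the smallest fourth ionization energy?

Si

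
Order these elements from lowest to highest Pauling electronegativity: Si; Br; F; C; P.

Atoms toward the upper right of the periodic table pull bonding electrons most strongly.
These span different periods and groups, so the two trends combine.
P > Si: P lies to the right of Si in period 3, so the across-period effect alone puts P higher.
C > P: the two effects oppose for this pair; the down-group effect wins (2.55 vs 2.19).
Br > C: period and group pull opposite ways; the across-period shift dominates (2.96 vs 2.55).
F > Br: F sits above Br in group 17, so the down-group effect alone puts F higher.
Tabulated electronegativity (Pauling): C 2.55, F 3.98, Si 1.90, P 2.19, Br 2.96.
So from lowest to highest: Si < P < C < Br < F.

Si < P < C < Br < F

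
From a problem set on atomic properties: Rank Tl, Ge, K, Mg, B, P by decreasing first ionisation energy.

P, B, Ge, Mg, Tl, K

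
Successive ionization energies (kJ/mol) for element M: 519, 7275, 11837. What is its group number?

Group 1

Look for the largest jump between consecutive ionization energies: IE2/IE1 ≈ 14.0, far larger than any earlier ratio.
That jump marks the point where a core electron is being removed. So the atom has 1 valence electron.
A main-group element with 1 valence electron is in group 1.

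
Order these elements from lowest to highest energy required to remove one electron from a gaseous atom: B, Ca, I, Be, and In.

In, Ca, B, Be, I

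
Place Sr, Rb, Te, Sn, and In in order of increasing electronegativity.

Rb is in period 5, group 1; Sr is in period 5, group 2; In is in period 5, group 13; Sn is in period 5, group 14; Te is in period 5, group 16.
Smaller atoms with higher effective nuclear charge are more electronegative.
All lie in period 5, so electronegativity increases left to right.
So from lowest to highest: Rb < Sr < In < Sn < Te.

Rb < Sr < In < Sn < Te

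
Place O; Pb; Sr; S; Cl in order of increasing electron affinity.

Sr < Pb < O < S < Cl

O is in period 2, group 16; S is in period 3, group 16; Cl is in period 3, group 17; Sr is in period 5, group 2; Pb is in period 6, group 14.
Electron affinity generally becomes more exothermic across a period toward the halogens and less exothermic down a group.
Here both period and group differ, so the two effects have to be weighed against each other.
Pb > Sr: the two effects oppose for this pair; the across-period effect wins (35 vs 5 kJ/mol).
O > Pb: relative to Pb, both the across-period and down-group shifts push O's electron affinity up.
S > O: this pair runs against the simple trend — see the exception note.
Cl > S: both are in period 3; the period trend gives Cl the larger value.
Note the exception: S has a higher electron affinity than O, contrary to the simple trend — the compact 2p subshell of O repels the added electron more than S's larger 3p does.
For reference (kJ/mol): O 141, S 200, Cl 349, Sr 5, Pb 35.
So from lowest to highest: Sr < Pb < O < S < Cl.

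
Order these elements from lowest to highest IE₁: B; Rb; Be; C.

Rb, B, Be, C

Be is in period 2, group 2; B is in period 2, group 13; C is in period 2, group 14; Rb is in period 5, group 1.
Removing the outermost electron gets harder across a period and easier down a group.
Neither a single period nor a single group — weigh both effects.
B > Rb: relative to Rb, both the across-period and down-group shifts push B's first ionization energy up.
Be > B: this pair runs against the simple trend — see the exception note.
C > Be: C lies to the right of Be in period 2, so the across-period effect alone puts C higher.
Note the exception: Be has a higher first ionization energy than B, contrary to the simple trend — removing B's lone 2p electron is easier than breaking Be's filled 2s².
Tabulated first ionization energy (kJ/mol): Be 900, B 801, C 1086, Rb 403.
So from lowest to highest: Rb < B < Be < C.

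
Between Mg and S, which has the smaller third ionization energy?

S

IE_3 is the cost of taking one more electron from the +2 cation: Mg²⁺ is the bare [Ne] core; S²⁺ still has 4 valence electrons.
Breaking into a closed-shell core is much more expensive than removing a leftover valence electron — Mg has the largest IE_3 here.
Approximate IE_3 values (kJ/mol): Mg 7733, S 3357.
So the third ionization energies run S < Mg.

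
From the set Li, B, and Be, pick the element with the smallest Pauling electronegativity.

Li is in period 2, group 1; Be is in period 2, group 2; B is in period 2, group 13.
Atoms toward the upper right of the periodic table pull bonding electrons most strongly.
All lie in period 2, so electronegativity increases left to right.
The smallest Pauling electronegativity among these belongs to Li.

Li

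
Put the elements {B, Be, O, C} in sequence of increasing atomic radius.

Be is in period 2, group 2; B is in period 2, group 13; C is in period 2, group 14; O is in period 2, group 16.
Across a period the added protons contract the valence shell; down a group each new principal shell makes the atom larger.
All lie in period 2, so atomic radius increases right to left.
So from smallest to largest: O < C < B < Be.

O, C, B, Be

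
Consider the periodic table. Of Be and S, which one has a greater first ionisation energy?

S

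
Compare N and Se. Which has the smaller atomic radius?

N

Across a period the added protons contract the valence shell; down a group each new principal shell makes the atom larger.
These span different periods and groups, so the two trends combine.
Se > N: the two effects oppose for this pair; the down-group effect wins (116 vs 71 pm).
Tabulated atomic radius (pm): N 71, Se 116.
So N has the smaller atomic radius (N < Se).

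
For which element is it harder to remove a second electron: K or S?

K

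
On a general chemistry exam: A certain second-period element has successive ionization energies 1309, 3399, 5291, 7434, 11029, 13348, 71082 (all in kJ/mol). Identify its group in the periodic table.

Look for the largest jump between consecutive ionization energies: IE7/IE6 ≈ 5.3, far larger than any earlier ratio.
That jump marks the point where a core electron is being removed. So the atom has 6 valence electrons.
A main-group element with 6 valence electrons is in group 16.

Group 16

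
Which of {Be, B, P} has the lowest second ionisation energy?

Be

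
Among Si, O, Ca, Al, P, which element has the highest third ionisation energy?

O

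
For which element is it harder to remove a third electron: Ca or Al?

Ca

IE_3 is the cost of taking one more electron from the +2 cation: Ca²⁺ is the bare [Ar] core; Al²⁺ still has 1 valence electron.
Core electrons are held far more tightly than valence electrons, so Ca tops the IE_3 order.
Tabulated IE_3 (kJ/mol): Ca 4912, Al 2745.
So the third ionization energies run Al < Ca.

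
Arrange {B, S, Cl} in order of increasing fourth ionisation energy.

S < Cl < B

The fourth ionization energy removes an electron from the +3 ion. For each element: B³⁺ is the bare [He] core; S³⁺ still has 3 valence electrons; Cl³⁺ still has 4 valence electrons.
Pulling an electron out of a noble-gas core costs far more than removing a remaining valence electron, so B sits at the high end of IE_4.
Valence configurations: S³⁺ [Ne]3s²3p¹, Cl³⁺ [Ne]3s²3p².
Tabulated IE_4 (kJ/mol): B 25026, S 4556, Cl 5159.
Putting it together, IE_4: S < Cl < B.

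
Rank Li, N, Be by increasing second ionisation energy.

Consider each +1 ion: Li⁺ is the bare [He] core; N⁺ still has 4 valence electrons; Be⁺ still has 1 valence electron.
Core electrons are held far more tightly than valence electrons, so Li tops the IE_2 order.
Valence configurations: N⁺ [He]2s²2p², Be⁺ [He]2s¹.
Approximate IE_2 values (kJ/mol): Li 7298, N 2856, Be 1757.
Putting it together, IE_2: Be < N < Li.

Be < N < Li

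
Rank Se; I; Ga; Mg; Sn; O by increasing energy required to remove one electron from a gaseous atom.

O is in period 2, group 16; Mg is in period 3, group 2; Ga is in period 4, group 13; Se is in period 4, group 16; Sn is in period 5, group 14; I is in period 5, group 17.
First ionization energy rises across a period (greater Z_eff holds electrons more tightly) and falls down a group (valence electrons are farther from the nucleus).
Here both period and group differ, so the two effects have to be weighed against each other.
Sn > Ga: period and group pull opposite ways; the across-period shift dominates (709 vs 579 kJ/mol).
Mg > Sn: the two effects oppose for this pair; the down-group effect wins (738 vs 709 kJ/mol).
Se > Mg: the two effects oppose for this pair; the across-period effect wins (941 vs 738 kJ/mol).
I > Se: period and group pull opposite ways; the across-period shift dominates (1008 vs 941 kJ/mol).
O > I: the two effects oppose for this pair; the down-group effect wins (1314 vs 1008 kJ/mol).
For reference (kJ/mol): O 1314, Mg 738, Ga 579, Se 941, Sn 709, I 1008.
So from lowest to highest: Ga < Sn < Mg < Se < I < O.

Ga, Sn, Mg, Se, I, O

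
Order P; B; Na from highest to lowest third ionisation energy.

Consider each +2 ion: P²⁺ still has 3 valence electrons; B²⁺ still has 1 valence electron; Na²⁺ is already 1 electron into the core.
Pulling an electron out of a noble-gas core costs far more than removing a remaining valence electron, so Na sits at the high end of IE_3.
Valence configurations: P²⁺ [Ne]3s²3p¹, B²⁺ [He]2s¹.
The numbers (kJ/mol): P 2914, B 3660, Na 6910.
So the third ionization energies run P < B < Na.

Na, B, P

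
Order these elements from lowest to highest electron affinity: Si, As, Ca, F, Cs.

Ca, Cs, As, Si, F

Atoms with high Z_eff and room in the valence shell (especially the halogens) have the most exothermic electron affinities.
Neither a single period nor a single group — weigh both effects.
Cs > Ca: this pair runs against the simple trend — see the exception note.
As > Cs: relative to Cs, both the across-period and down-group shifts push As's electron affinity up.
Si > As: the two effects oppose for this pair; the down-group effect wins (134 vs 78 kJ/mol).
F > Si: both effects reinforce here, so F is clearly the higher of the two.
Note the exception: Cs has a higher electron affinity than Ca, contrary to the simple trend — adding an electron to Ca (ns²) has to open a new, higher-energy np subshell, which is unfavourable.
Approximate values (kJ/mol): F 328, Si 134, Ca 2, As 78, Cs 46.
So from lowest to highest: Ca < Cs < As < Si < F.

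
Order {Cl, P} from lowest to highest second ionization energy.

P < Cl

After 1 electron has been removed, what remains? Cl⁺ still has 6 valence electrons; P⁺ still has 4 valence electrons.
All are still removing valence electrons, so compare the +1 ions as you would atoms: IE_2 generally rises across a period (higher Z_eff) and falls down a group (larger shell), subject to the usual subshell exceptions.
Valence configurations: Cl⁺ [Ne]3s²3p⁴, P⁺ [Ne]3s²3p².
Tabulated IE_2 (kJ/mol): Cl 2298, P 1907.
Putting it together, IE_2: P < Cl.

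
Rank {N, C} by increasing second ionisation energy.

C < N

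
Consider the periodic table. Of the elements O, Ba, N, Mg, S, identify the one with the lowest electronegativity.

Ba

N is in period 2, group 15; O is in period 2, group 16; Mg is in period 3, group 2; S is in period 3, group 16; Ba is in period 6, group 2.
EN rises left→right (higher Z_eff, smaller atoms) and falls top→bottom (larger, more shielded atoms).
Here both period and group differ, so the two effects have to be weighed against each other.
Mg > Ba: Mg sits above Ba in group 2, so the down-group effect alone puts Mg higher.
S > Mg: S lies to the right of Mg in period 3, so the across-period effect alone puts S higher.
N > S: the two effects oppose for this pair; the down-group effect wins (3.04 vs 2.58).
O > N: both are in period 2; the period trend gives O the larger value.
Approximate values (Pauling): N 3.04, O 3.44, Mg 1.31, S 2.58, Ba 0.89.
The lowest electronegativity among these belongs to Ba.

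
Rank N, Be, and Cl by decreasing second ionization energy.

N > Cl > Be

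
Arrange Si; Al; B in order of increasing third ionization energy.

After 2 electrons have been removed, what remains? Si²⁺ still has 2 valence electrons; Al²⁺ still has 1 valence electron; B²⁺ still has 1 valence electron.
All are still removing valence electrons, so compare the +2 ions as you would atoms: IE_3 generally rises across a period (higher Z_eff) and falls down a group (larger shell), subject to the usual subshell exceptions.
Valence configurations: Si²⁺ [Ne]3s², Al²⁺ [Ne]3s¹, B²⁺ [He]2s¹.
Approximate IE_3 values (kJ/mol): Si 3232, Al 2745, B 3660.
So the third ionization energies run Al < Si < B.

Al < Si < B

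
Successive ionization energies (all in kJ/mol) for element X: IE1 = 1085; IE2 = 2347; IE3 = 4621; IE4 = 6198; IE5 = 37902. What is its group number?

Group 14

Look for the largest jump between consecutive ionization energies: IE5/IE4 ≈ 6.1, far larger than any earlier ratio.
That jump marks the point where a core electron is being removed. So the atom has 4 valence electrons.
A main-group element with 4 valence electrons is in group 14.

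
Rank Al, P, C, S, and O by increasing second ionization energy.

After 1 electron has been removed, what remains? Al⁺ still has 2 valence electrons; P⁺ still has 4 valence electrons; C⁺ still has 3 valence electrons; S⁺ still has 5 valence electrons; O⁺ still has 5 valence electrons.
All are still removing valence electrons, so compare the +1 ions as you would atoms: IE_2 generally rises across a period (higher Z_eff) and falls down a group (larger shell), subject to the usual subshell exceptions.
Valence configurations: Al⁺ [Ne]3s², P⁺ [Ne]3s²3p², C⁺ [He]2s²2p¹, S⁺ [Ne]3s²3p³, O⁺ [He]2s²2p³.
Tabulated IE_2 (kJ/mol): Al 1817, P 1907, C 2353, S 2252, O 3388.
Hence IE_2: Al < P < S < C < O.

Al, P, S, C, O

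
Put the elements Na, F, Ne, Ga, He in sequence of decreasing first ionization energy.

He, Ne, F, Ga, Na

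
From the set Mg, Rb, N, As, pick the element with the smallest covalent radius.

N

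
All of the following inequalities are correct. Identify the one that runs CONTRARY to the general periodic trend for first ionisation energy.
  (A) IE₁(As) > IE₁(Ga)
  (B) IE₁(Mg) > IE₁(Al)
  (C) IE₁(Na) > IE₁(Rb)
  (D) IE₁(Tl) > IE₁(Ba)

The general trend: first ionisation energy increases across a period and decreases down a group.
(A) As (period 4, group 15) vs Ga (period 4, group 13): the stated order agrees with the simple trend.
(B) Mg (period 3, group 2) vs Al (period 3, group 13): the stated order contradicts the simple trend.
(C) Na (period 3, group 1) vs Rb (period 5, group 1): the stated order agrees with the simple trend.
(D) Tl (period 6, group 13) vs Ba (period 6, group 2): the stated order agrees with the simple trend.
The exception is (B): Al's single 3p electron is easier to remove than one from Mg's filled 3s².

(B)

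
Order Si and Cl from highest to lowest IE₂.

Cl > Si

IE_2 is the cost of taking one more electron from the +1 cation: Si⁺ still has 3 valence electrons; Cl⁺ still has 6 valence electrons.
All are still removing valence electrons, so compare the +1 ions as you would atoms: IE_2 generally rises across a period (higher Z_eff) and falls down a group (larger shell), subject to the usual subshell exceptions.
Valence configurations: Si⁺ [Ne]3s²3p¹, Cl⁺ [Ne]3s²3p⁴.
Tabulated IE_2 (kJ/mol): Si 1577, Cl 2298.
Overall IE_2 order: Si < Cl.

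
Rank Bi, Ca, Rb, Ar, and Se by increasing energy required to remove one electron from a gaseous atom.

Removing the outermost electron gets harder across a period and easier down a group.
Here both period and group differ, so the two effects have to be weighed against each other.
Ca > Rb: both effects reinforce here, so Ca is clearly the higher of the two.
Bi > Ca: period and group pull opposite ways; the across-period shift dominates (703 vs 590 kJ/mol).
Se > Bi: relative to Bi, both the across-period and down-group shifts push Se's first ionization energy up.
Ar > Se: both effects reinforce here, so Ar is clearly the higher of the two.
Approximate values (kJ/mol): Ar 1521, Ca 590, Se 941, Rb 403, Bi 703.
So from lowest to highest: Rb < Ca < Bi < Se < Ar.

Rb < Ca < Bi < Se < Ar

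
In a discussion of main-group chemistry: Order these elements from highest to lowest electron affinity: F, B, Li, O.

Li is in period 2, group 1; B is in period 2, group 13; O is in period 2, group 16; F is in period 2, group 17.
Electron affinity generally becomes more exothermic across a period toward the halogens and less exothermic down a group.
All lie in period 2; the across-period trend (electron affinity increases left to right) applies, with the exception below.
Note the exception: Li has a higher electron affinity than B, contrary to the simple trend — B's ns²np¹ configuration gives only a small electron affinity — the sparsely filled np subshell binds an added electron weakly.
Tabulated electron affinity (kJ/mol): Li 60, B 27, O 141, F 328.
So from highest to lowest: F > O > Li > B.

F, O, Li, B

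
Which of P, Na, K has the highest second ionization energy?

Na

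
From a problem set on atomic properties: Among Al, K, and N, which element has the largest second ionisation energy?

IE_2 is the cost of taking one more electron from the +1 cation: Al⁺ still has 2 valence electrons; K⁺ is the bare [Ar] core; N⁺ still has 4 valence electrons.
Pulling an electron out of a noble-gas core costs far more than removing a remaining valence electron, so K sits at the high end of IE_2.
Valence configurations: Al⁺ [Ne]3s², N⁺ [He]2s²2p².
Approximate IE_2 values (kJ/mol): Al 1817, K 3052, N 2856.
So the second ionization energies run Al < N < K.

K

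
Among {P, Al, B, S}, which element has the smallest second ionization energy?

Al

The second ionization energy removes an electron from the +1 ion. For each element: P⁺ still has 4 valence electrons; Al⁺ still has 2 valence electrons; B⁺ still has 2 valence electrons; S⁺ still has 5 valence electrons.
All are still removing valence electrons, so compare the +1 ions as you would atoms: IE_2 generally rises across a period (higher Z_eff) and falls down a group (larger shell), subject to the usual subshell exceptions.
Valence configurations: P⁺ [Ne]3s²3p², Al⁺ [Ne]3s², B⁺ [He]2s², S⁺ [Ne]3s²3p³.
Approximate IE_2 values (kJ/mol): P 1907, Al 1817, B 2427, S 2252.
Putting it together, IE_2: Al < P < S < B.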